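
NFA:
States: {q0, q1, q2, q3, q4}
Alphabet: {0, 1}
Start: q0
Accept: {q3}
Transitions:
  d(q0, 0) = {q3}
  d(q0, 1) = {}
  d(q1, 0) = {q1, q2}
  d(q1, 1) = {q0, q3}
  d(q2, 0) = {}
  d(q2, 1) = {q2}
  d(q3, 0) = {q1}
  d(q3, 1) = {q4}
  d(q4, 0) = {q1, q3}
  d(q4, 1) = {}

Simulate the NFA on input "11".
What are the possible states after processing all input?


Start: {q0}
  --1--> {}
  --1--> {}

{} (empty set, no valid transitions)


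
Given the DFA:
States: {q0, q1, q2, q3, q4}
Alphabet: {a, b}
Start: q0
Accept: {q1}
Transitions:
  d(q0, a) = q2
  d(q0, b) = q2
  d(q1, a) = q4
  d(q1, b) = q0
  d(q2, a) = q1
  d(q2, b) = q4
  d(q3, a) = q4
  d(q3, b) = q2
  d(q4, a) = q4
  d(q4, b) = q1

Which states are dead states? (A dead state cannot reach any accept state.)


Forward reachability from each state:
  q0 -> reaches accept state q1 (live)
  q1 -> reaches accept state q1 (live)
  q2 -> reaches accept state q1 (live)
  q3 -> reaches accept state q1 (live)
  q4 -> reaches accept state q1 (live)

None (all states can reach an accept state)


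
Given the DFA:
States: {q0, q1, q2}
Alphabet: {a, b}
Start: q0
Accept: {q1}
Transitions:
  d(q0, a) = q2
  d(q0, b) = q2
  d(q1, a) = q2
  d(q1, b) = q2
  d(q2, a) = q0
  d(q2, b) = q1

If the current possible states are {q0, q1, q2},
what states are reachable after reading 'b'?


Apply transition on 'b' from each current state:
  d(q0, b) = q2
  d(q1, b) = q2
  d(q2, b) = q1

{q1, q2}


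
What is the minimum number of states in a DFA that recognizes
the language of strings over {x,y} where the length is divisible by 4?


States track (length) mod 4.
Need 4 states: one per remainder 0..3; accept = remainder 0.

4


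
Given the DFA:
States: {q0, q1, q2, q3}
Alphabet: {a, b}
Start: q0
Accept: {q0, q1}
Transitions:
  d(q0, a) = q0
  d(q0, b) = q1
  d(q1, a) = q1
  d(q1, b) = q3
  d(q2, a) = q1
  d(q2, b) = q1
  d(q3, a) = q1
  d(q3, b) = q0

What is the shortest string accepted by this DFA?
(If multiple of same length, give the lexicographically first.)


BFS by string length (lex-first path to each state shown):
  len 0: q0<-""
Found accept state at length 0.

"" (empty string)


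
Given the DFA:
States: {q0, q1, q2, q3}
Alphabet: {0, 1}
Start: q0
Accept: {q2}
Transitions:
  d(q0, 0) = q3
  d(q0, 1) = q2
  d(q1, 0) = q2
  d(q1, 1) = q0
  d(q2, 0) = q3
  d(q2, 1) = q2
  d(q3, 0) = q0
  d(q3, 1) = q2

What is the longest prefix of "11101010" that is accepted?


Run the DFA, marking each prefix where the state is accepting:
  "" -> q0 [reject]
  "1" -> q2 [accept]
  "11" -> q2 [accept]
  "111" -> q2 [accept]
  "1110" -> q3 [reject]
  "11101" -> q2 [accept]
  "111010" -> q3 [reject]
  "1110101" -> q2 [accept]
  "11101010" -> q3 [reject]

"1110101"


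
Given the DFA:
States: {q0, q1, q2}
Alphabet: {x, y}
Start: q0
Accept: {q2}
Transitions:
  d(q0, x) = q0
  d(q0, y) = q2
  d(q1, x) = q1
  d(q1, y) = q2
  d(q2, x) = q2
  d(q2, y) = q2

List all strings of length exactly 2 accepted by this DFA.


All strings of length 2: 4 total
Accepted: 3

"xy", "yx", "yy"


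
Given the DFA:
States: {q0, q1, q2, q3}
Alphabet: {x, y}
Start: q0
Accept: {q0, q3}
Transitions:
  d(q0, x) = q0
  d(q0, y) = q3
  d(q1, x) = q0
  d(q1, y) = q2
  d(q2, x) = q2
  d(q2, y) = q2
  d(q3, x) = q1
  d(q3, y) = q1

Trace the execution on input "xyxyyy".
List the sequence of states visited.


Input: xyxyyy
d(q0, x) = q0
d(q0, y) = q3
d(q3, x) = q1
d(q1, y) = q2
d(q2, y) = q2
d(q2, y) = q2


q0 -> q0 -> q3 -> q1 -> q2 -> q2 -> q2


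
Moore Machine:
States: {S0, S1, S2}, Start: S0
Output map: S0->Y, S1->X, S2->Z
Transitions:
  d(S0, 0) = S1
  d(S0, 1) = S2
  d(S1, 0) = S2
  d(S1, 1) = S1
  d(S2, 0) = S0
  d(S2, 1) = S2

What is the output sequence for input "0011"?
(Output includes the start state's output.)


Start: S0 (output Y)
  --0--> S1 (output X)
  --0--> S2 (output Z)
  --1--> S2 (output Z)
  --1--> S2 (output Z)

"YXZZZ"


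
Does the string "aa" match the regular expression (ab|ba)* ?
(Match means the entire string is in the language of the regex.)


|string| = 2; first = 'a'; last = 'a'

No, "aa" does not match (ab|ba)*


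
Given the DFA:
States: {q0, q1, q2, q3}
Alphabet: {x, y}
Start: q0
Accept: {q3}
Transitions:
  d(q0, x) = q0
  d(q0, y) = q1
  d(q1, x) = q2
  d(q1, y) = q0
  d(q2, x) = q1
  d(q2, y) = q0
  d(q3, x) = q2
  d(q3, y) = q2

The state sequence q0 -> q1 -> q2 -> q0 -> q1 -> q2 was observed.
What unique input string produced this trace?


Trace back each transition to find the symbol:
  q0 --[y]--> q1
  q1 --[x]--> q2
  q2 --[y]--> q0
  q0 --[y]--> q1
  q1 --[x]--> q2

"yxyyx"


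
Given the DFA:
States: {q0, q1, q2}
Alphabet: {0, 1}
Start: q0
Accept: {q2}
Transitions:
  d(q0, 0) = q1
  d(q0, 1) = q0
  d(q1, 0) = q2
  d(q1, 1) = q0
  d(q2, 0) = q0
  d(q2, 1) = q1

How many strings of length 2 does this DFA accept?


Enumerating all length-2 strings:
  "00" -> q2 [accept]
  "01" -> q0 [reject]
  "10" -> q1 [reject]
  "11" -> q0 [reject]

1 out of 4


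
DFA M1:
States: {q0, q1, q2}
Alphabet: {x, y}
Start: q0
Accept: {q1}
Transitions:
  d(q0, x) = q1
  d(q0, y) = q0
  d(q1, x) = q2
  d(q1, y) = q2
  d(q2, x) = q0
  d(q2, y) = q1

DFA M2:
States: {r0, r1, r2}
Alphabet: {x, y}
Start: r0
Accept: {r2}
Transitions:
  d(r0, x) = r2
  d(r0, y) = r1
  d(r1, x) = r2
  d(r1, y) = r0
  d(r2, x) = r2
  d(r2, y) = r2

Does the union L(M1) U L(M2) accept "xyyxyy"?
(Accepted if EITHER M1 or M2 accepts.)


M1: final=q2 accepted=False
M2: final=r2 accepted=True

Yes, union accepts


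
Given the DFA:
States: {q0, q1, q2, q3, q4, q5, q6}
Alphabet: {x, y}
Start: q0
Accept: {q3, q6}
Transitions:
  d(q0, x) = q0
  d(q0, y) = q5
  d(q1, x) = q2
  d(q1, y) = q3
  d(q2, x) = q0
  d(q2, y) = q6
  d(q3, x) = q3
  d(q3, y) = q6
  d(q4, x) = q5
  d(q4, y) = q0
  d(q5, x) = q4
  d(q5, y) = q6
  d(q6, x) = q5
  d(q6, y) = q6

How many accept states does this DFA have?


Accept states listed: {q3, q6}
Counting: q3(1) q6(2)

2


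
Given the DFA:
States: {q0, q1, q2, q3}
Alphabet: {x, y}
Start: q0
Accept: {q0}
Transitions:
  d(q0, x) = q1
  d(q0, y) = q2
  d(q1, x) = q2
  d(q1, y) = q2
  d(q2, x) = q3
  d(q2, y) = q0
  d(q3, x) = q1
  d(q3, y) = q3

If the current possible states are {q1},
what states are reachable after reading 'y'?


Apply transition on 'y' from each current state:
  d(q1, y) = q2

{q2}


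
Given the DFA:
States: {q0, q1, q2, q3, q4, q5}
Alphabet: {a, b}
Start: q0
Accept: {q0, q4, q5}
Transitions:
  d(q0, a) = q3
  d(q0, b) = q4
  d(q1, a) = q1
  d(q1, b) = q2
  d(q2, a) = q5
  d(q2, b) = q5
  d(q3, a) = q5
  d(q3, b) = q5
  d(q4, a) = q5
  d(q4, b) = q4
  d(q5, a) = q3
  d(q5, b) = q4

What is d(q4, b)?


Looking up transition d(q4, b)

q4


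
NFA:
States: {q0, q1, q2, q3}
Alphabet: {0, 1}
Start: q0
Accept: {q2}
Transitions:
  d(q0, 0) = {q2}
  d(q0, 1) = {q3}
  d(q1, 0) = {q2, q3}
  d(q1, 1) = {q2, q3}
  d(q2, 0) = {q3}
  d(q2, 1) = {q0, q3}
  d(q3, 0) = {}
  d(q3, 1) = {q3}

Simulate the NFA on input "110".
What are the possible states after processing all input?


Start: {q0}
  --1--> {q3}
  --1--> {q3}
  --0--> {}

{} (empty set, no valid transitions)


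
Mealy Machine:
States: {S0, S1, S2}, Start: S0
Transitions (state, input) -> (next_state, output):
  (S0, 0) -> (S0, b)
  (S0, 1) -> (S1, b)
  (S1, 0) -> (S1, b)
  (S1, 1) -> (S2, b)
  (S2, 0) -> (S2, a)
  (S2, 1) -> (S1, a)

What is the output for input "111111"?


Step-by-step:
  (S0, 1) -> (S1, b)
  (S1, 1) -> (S2, b)
  (S2, 1) -> (S1, a)
  (S1, 1) -> (S2, b)
  (S2, 1) -> (S1, a)
  (S1, 1) -> (S2, b)

"bbabab"


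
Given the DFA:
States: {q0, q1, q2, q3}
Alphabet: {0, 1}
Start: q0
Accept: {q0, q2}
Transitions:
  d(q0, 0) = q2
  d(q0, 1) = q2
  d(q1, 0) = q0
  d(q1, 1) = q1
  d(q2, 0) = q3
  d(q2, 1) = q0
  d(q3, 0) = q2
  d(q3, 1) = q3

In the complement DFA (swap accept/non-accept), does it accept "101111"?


Trace: q0 -> q2 -> q3 -> q3 -> q3 -> q3 -> q3
Final: q3
Original accept: {q0, q2}
Complement: q3 is not in original accept

Yes, complement accepts (original rejects)


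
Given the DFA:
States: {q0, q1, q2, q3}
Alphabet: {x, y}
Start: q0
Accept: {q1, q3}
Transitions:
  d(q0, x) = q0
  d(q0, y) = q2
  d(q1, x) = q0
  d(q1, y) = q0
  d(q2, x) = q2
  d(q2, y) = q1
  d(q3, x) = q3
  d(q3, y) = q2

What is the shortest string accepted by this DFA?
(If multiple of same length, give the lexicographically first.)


BFS by string length (lex-first path to each state shown):
  len 0: q0<-""
  len 1: q0<-"x", q2<-"y"
  len 2: q0<-"xx", q1<-"yy", q2<-"xy"
Found accept state at length 2.

"yy"


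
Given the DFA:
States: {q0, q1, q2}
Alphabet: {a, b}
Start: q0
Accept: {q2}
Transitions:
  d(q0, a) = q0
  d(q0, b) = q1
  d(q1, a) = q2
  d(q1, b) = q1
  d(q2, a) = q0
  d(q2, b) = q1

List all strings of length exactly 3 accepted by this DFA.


All strings of length 3: 8 total
Accepted: 2

"aba", "bba"


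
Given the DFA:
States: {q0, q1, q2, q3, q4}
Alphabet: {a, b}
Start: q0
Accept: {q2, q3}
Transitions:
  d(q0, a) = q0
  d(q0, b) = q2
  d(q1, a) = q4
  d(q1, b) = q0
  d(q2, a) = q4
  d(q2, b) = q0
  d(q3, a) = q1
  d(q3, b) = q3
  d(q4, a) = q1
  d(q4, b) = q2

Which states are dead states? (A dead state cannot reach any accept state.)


Forward reachability from each state:
  q0 -> reaches accept state q2 (live)
  q1 -> reaches accept state q2 (live)
  q2 -> reaches accept state q2 (live)
  q3 -> reaches accept state q2 (live)
  q4 -> reaches accept state q2 (live)

None (all states can reach an accept state)


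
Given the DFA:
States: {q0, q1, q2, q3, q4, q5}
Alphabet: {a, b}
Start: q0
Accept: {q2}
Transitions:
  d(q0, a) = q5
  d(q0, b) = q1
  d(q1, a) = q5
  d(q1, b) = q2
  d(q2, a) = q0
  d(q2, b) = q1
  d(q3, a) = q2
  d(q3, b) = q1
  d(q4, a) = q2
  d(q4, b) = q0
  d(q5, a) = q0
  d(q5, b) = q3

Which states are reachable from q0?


BFS from q0:
  layer 0: {q0}
  layer 1: {q1, q5}
  layer 2: {q2, q3}

{q0, q1, q2, q3, q5}


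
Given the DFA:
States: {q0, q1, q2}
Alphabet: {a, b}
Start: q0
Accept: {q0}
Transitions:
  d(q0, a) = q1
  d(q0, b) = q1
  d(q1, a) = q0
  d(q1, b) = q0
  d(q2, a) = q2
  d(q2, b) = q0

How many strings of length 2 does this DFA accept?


Enumerating all length-2 strings:
  "aa" -> q0 [accept]
  "ab" -> q0 [accept]
  "ba" -> q0 [accept]
  "bb" -> q0 [accept]

4 out of 4


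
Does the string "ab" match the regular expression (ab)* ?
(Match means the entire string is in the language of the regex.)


|string| = 2; first = 'a'; last = 'b'

Yes, "ab" matches (ab)*


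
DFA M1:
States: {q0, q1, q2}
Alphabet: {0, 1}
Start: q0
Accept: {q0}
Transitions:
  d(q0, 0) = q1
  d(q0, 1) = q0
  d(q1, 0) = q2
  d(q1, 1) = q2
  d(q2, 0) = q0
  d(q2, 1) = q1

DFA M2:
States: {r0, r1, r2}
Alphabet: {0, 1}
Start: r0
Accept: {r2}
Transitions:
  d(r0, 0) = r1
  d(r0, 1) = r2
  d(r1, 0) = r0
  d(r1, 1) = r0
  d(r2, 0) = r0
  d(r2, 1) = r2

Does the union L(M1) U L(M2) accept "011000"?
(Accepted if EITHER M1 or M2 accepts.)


M1: final=q1 accepted=False
M2: final=r0 accepted=False

No, union rejects (neither accepts)


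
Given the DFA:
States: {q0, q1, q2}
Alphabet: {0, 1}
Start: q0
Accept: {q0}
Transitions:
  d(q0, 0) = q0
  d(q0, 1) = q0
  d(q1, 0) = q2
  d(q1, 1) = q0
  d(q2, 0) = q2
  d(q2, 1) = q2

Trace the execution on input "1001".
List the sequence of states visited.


Input: 1001
d(q0, 1) = q0
d(q0, 0) = q0
d(q0, 0) = q0
d(q0, 1) = q0


q0 -> q0 -> q0 -> q0 -> q0


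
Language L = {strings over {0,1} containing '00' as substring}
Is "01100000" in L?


'00' occurs at index 3

Yes, "01100000" is in L


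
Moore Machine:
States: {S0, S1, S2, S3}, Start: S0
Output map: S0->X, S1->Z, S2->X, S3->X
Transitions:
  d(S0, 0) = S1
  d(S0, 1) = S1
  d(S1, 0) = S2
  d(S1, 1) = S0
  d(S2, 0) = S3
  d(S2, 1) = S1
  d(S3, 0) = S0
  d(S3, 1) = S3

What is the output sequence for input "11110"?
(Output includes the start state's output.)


Start: S0 (output X)
  --1--> S1 (output Z)
  --1--> S0 (output X)
  --1--> S1 (output Z)
  --1--> S0 (output X)
  --0--> S1 (output Z)

"XZXZXZ"


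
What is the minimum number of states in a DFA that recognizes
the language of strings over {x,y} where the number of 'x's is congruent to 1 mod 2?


States track (count of 'x') mod 2.
Need 2 states: one per remainder 0..1; accept = remainder 1.

2


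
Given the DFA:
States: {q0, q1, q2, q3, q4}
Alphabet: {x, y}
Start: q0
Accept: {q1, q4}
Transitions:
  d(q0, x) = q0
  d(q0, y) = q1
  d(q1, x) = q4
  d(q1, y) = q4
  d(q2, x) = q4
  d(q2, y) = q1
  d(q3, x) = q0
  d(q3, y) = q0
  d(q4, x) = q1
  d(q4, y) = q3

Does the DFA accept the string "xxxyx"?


Trace: q0 -> q0 -> q0 -> q0 -> q1 -> q4
Final state: q4
Accept states: {q1, q4}

Yes, accepted (final state q4 is an accept state)


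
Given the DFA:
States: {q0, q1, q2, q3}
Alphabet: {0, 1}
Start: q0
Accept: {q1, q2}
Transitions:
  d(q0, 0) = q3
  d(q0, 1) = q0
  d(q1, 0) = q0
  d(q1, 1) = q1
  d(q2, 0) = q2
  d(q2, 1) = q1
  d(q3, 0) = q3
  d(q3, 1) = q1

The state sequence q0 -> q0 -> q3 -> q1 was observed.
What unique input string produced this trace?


Trace back each transition to find the symbol:
  q0 --[1]--> q0
  q0 --[0]--> q3
  q3 --[1]--> q1

"101"


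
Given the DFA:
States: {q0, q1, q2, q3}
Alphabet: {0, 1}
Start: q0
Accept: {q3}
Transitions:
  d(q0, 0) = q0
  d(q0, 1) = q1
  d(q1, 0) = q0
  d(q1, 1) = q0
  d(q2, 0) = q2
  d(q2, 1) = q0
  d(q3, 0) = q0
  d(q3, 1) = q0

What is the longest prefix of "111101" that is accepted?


Run the DFA, marking each prefix where the state is accepting:
  "" -> q0 [reject]
  "1" -> q1 [reject]
  "11" -> q0 [reject]
  "111" -> q1 [reject]
  "1111" -> q0 [reject]
  "11110" -> q0 [reject]
  "111101" -> q1 [reject]

No prefix is accepted


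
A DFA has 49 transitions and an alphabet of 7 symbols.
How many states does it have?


Each state has exactly one transition per symbol.
states = transitions / |alphabet| = 49 / 7 = 7

7


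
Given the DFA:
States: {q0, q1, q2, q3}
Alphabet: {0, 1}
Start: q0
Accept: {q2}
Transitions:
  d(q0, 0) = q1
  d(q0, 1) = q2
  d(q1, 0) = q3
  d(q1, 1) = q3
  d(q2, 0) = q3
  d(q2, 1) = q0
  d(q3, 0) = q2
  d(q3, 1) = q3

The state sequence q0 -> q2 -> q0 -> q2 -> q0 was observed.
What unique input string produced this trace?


Trace back each transition to find the symbol:
  q0 --[1]--> q2
  q2 --[1]--> q0
  q0 --[1]--> q2
  q2 --[1]--> q0

"1111"


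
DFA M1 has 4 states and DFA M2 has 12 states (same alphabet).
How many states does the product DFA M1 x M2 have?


Product construction pairs every M1 state with every M2 state.
4 * 12 = 48

48


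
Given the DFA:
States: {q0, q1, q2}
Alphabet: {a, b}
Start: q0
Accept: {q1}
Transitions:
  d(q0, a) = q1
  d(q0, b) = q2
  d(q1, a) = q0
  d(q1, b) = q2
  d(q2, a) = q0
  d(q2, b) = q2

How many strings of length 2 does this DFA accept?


Enumerating all length-2 strings:
  "aa" -> q0 [reject]
  "ab" -> q2 [reject]
  "ba" -> q0 [reject]
  "bb" -> q2 [reject]

0 out of 4


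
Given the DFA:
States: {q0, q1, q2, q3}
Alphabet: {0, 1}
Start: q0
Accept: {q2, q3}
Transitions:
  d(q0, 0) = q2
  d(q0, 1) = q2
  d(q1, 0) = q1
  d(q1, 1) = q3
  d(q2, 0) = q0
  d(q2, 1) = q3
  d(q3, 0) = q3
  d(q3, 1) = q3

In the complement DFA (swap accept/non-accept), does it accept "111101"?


Trace: q0 -> q2 -> q3 -> q3 -> q3 -> q3 -> q3
Final: q3
Original accept: {q2, q3}
Complement: q3 is in original accept

No, complement rejects (original accepts)


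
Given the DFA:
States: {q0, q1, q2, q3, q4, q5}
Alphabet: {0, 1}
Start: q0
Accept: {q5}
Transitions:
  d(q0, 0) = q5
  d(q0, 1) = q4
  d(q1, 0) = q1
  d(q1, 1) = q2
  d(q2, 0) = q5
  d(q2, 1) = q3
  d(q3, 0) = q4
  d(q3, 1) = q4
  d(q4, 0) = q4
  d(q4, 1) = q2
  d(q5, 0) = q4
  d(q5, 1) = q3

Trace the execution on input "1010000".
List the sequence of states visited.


Input: 1010000
d(q0, 1) = q4
d(q4, 0) = q4
d(q4, 1) = q2
d(q2, 0) = q5
d(q5, 0) = q4
d(q4, 0) = q4
d(q4, 0) = q4


q0 -> q4 -> q4 -> q2 -> q5 -> q4 -> q4 -> q4


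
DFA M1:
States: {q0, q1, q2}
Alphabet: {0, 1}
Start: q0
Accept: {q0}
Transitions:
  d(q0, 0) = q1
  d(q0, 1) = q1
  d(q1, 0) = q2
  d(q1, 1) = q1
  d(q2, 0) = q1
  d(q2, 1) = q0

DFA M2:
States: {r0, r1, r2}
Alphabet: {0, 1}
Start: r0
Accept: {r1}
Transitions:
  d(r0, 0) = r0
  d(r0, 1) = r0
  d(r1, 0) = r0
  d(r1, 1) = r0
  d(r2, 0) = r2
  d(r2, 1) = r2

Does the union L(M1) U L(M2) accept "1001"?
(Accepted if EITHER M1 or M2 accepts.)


M1: final=q1 accepted=False
M2: final=r0 accepted=False

No, union rejects (neither accepts)


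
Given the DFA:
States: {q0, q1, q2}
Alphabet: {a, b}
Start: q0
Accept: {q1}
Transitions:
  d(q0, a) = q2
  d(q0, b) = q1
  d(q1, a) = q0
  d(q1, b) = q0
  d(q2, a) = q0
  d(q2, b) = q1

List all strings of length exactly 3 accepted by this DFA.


All strings of length 3: 8 total
Accepted: 3

"aab", "bab", "bbb"


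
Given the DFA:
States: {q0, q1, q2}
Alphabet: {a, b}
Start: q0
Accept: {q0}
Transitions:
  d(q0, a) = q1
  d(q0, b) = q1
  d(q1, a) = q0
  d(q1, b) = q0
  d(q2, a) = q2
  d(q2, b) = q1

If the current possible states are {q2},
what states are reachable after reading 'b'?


Apply transition on 'b' from each current state:
  d(q2, b) = q1

{q1}


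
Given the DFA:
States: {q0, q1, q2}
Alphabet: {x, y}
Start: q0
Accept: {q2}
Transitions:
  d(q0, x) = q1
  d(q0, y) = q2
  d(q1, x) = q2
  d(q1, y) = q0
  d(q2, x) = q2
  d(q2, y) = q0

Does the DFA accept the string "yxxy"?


Trace: q0 -> q2 -> q2 -> q2 -> q0
Final state: q0
Accept states: {q2}

No, rejected (final state q0 is not an accept state)


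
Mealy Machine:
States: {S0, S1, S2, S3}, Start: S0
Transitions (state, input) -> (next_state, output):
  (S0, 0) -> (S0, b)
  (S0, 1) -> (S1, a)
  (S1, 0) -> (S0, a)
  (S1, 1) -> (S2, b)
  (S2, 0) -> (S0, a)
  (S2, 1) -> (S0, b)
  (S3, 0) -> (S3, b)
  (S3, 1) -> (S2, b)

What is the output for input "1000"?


Step-by-step:
  (S0, 1) -> (S1, a)
  (S1, 0) -> (S0, a)
  (S0, 0) -> (S0, b)
  (S0, 0) -> (S0, b)

"aabb"


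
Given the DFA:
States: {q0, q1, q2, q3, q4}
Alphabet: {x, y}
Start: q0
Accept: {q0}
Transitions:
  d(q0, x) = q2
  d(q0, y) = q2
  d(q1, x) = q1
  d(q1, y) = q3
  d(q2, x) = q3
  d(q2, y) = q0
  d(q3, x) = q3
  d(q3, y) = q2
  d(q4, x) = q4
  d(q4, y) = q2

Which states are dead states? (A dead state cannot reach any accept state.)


Forward reachability from each state:
  q0 -> reaches accept state q0 (live)
  q1 -> reaches accept state q0 (live)
  q2 -> reaches accept state q0 (live)
  q3 -> reaches accept state q0 (live)
  q4 -> reaches accept state q0 (live)

None (all states can reach an accept state)


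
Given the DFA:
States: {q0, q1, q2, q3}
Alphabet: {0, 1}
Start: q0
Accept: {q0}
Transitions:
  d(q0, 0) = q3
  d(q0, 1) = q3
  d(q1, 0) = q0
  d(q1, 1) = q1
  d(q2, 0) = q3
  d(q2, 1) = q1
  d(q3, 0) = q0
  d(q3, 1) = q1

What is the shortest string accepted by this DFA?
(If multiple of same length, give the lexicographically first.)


BFS by string length (lex-first path to each state shown):
  len 0: q0<-""
Found accept state at length 0.

"" (empty string)


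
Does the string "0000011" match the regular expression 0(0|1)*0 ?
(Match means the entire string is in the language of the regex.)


|string| = 7; first = '0'; last = '1'

No, "0000011" does not match 0(0|1)*0


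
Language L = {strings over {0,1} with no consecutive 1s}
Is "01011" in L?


'11' occurs at index 3

No, "01011" is not in L


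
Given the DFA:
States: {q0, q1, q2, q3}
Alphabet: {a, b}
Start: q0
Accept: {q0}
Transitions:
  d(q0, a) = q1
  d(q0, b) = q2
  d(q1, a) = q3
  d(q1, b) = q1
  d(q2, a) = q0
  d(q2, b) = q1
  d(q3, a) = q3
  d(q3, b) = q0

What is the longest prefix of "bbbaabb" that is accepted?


Run the DFA, marking each prefix where the state is accepting:
  "" -> q0 [accept]
  "b" -> q2 [reject]
  "bb" -> q1 [reject]
  "bbb" -> q1 [reject]
  "bbba" -> q3 [reject]
  "bbbaa" -> q3 [reject]
  "bbbaab" -> q0 [accept]
  "bbbaabb" -> q2 [reject]

"bbbaab"


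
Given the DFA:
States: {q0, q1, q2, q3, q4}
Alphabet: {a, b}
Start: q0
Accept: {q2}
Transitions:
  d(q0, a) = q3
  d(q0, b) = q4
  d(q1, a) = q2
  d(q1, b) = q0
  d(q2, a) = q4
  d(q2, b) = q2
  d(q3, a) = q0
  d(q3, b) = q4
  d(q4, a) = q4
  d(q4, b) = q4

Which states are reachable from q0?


BFS from q0:
  layer 0: {q0}
  layer 1: {q3, q4}

{q0, q3, q4}


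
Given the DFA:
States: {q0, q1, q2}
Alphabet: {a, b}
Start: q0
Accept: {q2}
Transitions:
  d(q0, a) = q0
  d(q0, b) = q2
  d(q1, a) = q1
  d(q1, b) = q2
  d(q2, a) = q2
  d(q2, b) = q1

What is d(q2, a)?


Looking up transition d(q2, a)

q2


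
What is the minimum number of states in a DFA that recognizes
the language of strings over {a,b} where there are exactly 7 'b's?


States: count = 0, 1, ..., 7 (that's 8 states), plus a dead state for count > 7.
Total: 8 + 1 = 9. Accept = count-7 state.

9


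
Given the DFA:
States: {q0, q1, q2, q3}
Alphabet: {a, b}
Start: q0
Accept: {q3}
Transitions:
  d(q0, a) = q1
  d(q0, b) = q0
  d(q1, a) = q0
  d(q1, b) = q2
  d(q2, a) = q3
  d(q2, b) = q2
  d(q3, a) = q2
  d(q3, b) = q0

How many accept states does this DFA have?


Accept states listed: {q3}
Counting: q3(1)

1


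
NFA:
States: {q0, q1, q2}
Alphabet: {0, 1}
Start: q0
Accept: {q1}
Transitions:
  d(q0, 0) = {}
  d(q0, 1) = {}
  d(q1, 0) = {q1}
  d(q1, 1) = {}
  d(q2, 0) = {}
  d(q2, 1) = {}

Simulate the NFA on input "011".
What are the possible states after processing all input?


Start: {q0}
  --0--> {}
  --1--> {}
  --1--> {}

{} (empty set, no valid transitions)


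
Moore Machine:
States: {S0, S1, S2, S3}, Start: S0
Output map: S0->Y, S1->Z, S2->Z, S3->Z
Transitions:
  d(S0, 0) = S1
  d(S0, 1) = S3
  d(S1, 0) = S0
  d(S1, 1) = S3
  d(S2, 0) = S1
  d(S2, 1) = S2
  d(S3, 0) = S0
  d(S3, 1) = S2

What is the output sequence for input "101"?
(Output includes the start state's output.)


Start: S0 (output Y)
  --1--> S3 (output Z)
  --0--> S0 (output Y)
  --1--> S3 (output Z)

"YZYZ"


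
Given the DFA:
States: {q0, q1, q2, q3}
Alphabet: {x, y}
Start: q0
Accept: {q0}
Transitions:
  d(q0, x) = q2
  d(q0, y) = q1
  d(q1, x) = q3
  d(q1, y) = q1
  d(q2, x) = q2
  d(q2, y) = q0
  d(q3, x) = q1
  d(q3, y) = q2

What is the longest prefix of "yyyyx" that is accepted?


Run the DFA, marking each prefix where the state is accepting:
  "" -> q0 [accept]
  "y" -> q1 [reject]
  "yy" -> q1 [reject]
  "yyy" -> q1 [reject]
  "yyyy" -> q1 [reject]
  "yyyyx" -> q3 [reject]

""


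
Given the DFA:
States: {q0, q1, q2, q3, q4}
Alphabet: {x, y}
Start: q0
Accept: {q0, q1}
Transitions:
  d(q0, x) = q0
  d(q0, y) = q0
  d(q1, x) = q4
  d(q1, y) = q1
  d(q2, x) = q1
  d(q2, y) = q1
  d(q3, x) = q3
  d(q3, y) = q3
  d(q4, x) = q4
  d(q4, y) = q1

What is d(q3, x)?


Looking up transition d(q3, x)

q3


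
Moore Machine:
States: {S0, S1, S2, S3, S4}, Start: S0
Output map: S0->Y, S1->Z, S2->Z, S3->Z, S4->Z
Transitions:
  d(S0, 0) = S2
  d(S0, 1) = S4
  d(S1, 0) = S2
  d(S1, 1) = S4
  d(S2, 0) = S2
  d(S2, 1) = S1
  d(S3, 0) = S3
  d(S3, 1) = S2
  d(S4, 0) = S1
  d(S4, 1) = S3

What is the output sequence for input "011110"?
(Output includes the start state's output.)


Start: S0 (output Y)
  --0--> S2 (output Z)
  --1--> S1 (output Z)
  --1--> S4 (output Z)
  --1--> S3 (output Z)
  --1--> S2 (output Z)
  --0--> S2 (output Z)

"YZZZZZZ"


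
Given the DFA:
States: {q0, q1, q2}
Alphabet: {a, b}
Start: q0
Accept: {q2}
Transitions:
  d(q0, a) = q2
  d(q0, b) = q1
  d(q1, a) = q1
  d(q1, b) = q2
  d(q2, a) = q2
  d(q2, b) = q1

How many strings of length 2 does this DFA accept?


Enumerating all length-2 strings:
  "aa" -> q2 [accept]
  "ab" -> q1 [reject]
  "ba" -> q1 [reject]
  "bb" -> q2 [accept]

2 out of 4


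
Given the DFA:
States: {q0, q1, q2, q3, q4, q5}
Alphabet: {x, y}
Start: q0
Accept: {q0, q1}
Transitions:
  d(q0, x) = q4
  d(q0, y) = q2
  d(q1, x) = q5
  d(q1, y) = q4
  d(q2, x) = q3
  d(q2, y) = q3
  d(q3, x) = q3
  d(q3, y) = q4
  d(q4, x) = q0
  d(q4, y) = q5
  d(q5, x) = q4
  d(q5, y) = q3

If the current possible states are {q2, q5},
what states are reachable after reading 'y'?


Apply transition on 'y' from each current state:
  d(q2, y) = q3
  d(q5, y) = q3

{q3}


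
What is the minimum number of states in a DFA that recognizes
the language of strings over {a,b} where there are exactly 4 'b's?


States: count = 0, 1, ..., 4 (that's 5 states), plus a dead state for count > 4.
Total: 5 + 1 = 6. Accept = count-4 state.

6


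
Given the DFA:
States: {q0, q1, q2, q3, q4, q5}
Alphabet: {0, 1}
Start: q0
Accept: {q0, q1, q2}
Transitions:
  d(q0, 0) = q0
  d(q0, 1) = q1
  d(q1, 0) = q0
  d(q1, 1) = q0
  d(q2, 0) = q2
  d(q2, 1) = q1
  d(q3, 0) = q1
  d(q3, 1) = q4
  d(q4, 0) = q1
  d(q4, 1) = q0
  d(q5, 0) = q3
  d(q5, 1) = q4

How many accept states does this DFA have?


Accept states listed: {q0, q1, q2}
Counting: q0(1) q1(2) q2(3)

3


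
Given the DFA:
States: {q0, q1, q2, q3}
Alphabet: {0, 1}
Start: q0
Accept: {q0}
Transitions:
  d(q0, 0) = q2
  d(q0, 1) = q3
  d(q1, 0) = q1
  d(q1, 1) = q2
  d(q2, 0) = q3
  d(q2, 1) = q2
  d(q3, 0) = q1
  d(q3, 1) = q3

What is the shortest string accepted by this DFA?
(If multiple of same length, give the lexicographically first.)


BFS by string length (lex-first path to each state shown):
  len 0: q0<-""
Found accept state at length 0.

"" (empty string)


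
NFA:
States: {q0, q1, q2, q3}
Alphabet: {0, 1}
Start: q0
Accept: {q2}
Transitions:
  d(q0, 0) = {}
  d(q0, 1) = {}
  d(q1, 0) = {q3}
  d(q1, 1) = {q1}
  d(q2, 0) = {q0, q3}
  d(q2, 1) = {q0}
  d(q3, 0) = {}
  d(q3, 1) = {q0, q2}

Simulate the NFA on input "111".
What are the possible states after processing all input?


Start: {q0}
  --1--> {}
  --1--> {}
  --1--> {}

{} (empty set, no valid transitions)


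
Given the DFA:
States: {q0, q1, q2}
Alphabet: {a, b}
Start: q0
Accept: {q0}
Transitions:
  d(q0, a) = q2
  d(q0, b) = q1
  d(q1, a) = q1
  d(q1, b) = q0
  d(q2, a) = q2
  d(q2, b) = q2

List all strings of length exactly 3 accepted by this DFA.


All strings of length 3: 8 total
Accepted: 1

"bab"


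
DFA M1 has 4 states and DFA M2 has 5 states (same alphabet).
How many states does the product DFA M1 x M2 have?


Product construction pairs every M1 state with every M2 state.
4 * 5 = 20

20


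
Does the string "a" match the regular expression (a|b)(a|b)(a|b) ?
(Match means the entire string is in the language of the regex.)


|string| = 1; first = 'a'; last = 'a'

No, "a" does not match (a|b)(a|b)(a|b)


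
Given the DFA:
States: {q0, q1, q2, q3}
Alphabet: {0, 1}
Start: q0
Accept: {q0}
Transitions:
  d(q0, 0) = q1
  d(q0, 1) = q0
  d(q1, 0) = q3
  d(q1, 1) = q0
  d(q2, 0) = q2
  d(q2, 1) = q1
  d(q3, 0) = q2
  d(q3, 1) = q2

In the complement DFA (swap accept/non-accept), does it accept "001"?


Trace: q0 -> q1 -> q3 -> q2
Final: q2
Original accept: {q0}
Complement: q2 is not in original accept

Yes, complement accepts (original rejects)


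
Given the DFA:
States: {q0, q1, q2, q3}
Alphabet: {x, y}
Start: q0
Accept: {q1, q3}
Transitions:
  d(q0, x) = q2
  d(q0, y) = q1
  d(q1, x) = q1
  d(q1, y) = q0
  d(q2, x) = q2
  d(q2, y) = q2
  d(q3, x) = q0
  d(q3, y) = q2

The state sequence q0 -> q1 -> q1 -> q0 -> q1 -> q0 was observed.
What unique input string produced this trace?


Trace back each transition to find the symbol:
  q0 --[y]--> q1
  q1 --[x]--> q1
  q1 --[y]--> q0
  q0 --[y]--> q1
  q1 --[y]--> q0

"yxyyy"


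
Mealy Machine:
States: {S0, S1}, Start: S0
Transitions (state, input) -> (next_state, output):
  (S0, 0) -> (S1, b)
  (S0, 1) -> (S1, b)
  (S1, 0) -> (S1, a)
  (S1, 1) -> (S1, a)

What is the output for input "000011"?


Step-by-step:
  (S0, 0) -> (S1, b)
  (S1, 0) -> (S1, a)
  (S1, 0) -> (S1, a)
  (S1, 0) -> (S1, a)
  (S1, 1) -> (S1, a)
  (S1, 1) -> (S1, a)

"baaaaa"


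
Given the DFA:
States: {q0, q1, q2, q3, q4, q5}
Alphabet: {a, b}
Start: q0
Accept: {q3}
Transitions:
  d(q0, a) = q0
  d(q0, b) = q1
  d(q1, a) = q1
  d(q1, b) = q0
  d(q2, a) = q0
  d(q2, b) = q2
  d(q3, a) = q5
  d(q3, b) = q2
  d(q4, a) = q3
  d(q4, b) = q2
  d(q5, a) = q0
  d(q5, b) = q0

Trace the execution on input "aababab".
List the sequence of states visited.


Input: aababab
d(q0, a) = q0
d(q0, a) = q0
d(q0, b) = q1
d(q1, a) = q1
d(q1, b) = q0
d(q0, a) = q0
d(q0, b) = q1


q0 -> q0 -> q0 -> q1 -> q1 -> q0 -> q0 -> q1


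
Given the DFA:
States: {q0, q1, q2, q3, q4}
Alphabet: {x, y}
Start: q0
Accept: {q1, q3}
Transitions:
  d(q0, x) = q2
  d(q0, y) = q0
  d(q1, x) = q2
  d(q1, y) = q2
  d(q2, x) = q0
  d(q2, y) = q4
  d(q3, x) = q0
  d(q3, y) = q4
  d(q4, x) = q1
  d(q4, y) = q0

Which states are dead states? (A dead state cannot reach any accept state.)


Forward reachability from each state:
  q0 -> reaches accept state q1 (live)
  q1 -> reaches accept state q1 (live)
  q2 -> reaches accept state q1 (live)
  q3 -> reaches accept state q1 (live)
  q4 -> reaches accept state q1 (live)

None (all states can reach an accept state)


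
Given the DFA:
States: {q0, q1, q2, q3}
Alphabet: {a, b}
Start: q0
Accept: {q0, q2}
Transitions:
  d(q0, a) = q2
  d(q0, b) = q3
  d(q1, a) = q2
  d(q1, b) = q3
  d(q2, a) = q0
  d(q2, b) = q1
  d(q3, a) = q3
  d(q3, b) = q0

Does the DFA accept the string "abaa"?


Trace: q0 -> q2 -> q1 -> q2 -> q0
Final state: q0
Accept states: {q0, q2}

Yes, accepted (final state q0 is an accept state)


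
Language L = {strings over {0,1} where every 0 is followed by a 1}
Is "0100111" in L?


'00' present: True; ends with '0': False

No, "0100111" is not in L


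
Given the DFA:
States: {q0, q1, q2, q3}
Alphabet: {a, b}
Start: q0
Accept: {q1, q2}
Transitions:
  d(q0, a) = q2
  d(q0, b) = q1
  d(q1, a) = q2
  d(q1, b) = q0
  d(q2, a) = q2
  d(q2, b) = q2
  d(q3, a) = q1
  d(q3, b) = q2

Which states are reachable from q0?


BFS from q0:
  layer 0: {q0}
  layer 1: {q1, q2}

{q0, q1, q2}


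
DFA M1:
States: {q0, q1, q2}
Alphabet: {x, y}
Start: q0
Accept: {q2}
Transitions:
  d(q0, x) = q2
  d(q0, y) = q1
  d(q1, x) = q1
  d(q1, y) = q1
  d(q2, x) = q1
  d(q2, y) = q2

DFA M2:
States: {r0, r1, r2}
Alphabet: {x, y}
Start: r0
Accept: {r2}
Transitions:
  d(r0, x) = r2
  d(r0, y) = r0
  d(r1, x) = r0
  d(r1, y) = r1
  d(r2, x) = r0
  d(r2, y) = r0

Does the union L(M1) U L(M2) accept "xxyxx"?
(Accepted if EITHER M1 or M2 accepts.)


M1: final=q1 accepted=False
M2: final=r0 accepted=False

No, union rejects (neither accepts)


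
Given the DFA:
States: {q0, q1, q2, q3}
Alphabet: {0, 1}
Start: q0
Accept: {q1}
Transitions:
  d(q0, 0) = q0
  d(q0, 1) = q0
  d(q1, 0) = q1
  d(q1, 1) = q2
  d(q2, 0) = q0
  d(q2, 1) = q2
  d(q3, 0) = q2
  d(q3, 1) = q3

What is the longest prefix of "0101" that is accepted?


Run the DFA, marking each prefix where the state is accepting:
  "" -> q0 [reject]
  "0" -> q0 [reject]
  "01" -> q0 [reject]
  "010" -> q0 [reject]
  "0101" -> q0 [reject]

No prefix is accepted


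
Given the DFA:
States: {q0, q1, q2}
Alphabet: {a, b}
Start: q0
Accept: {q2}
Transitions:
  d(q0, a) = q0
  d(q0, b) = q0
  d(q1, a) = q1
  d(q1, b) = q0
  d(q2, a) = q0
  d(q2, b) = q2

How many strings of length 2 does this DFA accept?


Enumerating all length-2 strings:
  "aa" -> q0 [reject]
  "ab" -> q0 [reject]
  "ba" -> q0 [reject]
  "bb" -> q0 [reject]

0 out of 4


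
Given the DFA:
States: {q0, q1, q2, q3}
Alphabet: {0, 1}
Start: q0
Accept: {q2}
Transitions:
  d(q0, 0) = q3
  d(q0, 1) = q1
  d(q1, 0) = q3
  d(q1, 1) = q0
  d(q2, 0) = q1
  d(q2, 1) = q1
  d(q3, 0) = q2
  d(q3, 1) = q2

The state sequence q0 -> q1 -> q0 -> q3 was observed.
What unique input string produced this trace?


Trace back each transition to find the symbol:
  q0 --[1]--> q1
  q1 --[1]--> q0
  q0 --[0]--> q3

"110"


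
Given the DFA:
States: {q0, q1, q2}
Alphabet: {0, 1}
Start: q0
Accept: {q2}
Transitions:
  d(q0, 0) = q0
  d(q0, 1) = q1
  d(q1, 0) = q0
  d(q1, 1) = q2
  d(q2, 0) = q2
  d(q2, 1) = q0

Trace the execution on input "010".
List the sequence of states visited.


Input: 010
d(q0, 0) = q0
d(q0, 1) = q1
d(q1, 0) = q0


q0 -> q0 -> q1 -> q0


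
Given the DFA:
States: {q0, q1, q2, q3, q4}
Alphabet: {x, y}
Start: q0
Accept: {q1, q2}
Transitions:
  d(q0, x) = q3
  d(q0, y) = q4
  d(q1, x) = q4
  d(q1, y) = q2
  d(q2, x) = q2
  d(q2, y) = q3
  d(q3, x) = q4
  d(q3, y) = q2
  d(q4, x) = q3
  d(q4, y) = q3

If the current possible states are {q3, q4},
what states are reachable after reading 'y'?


Apply transition on 'y' from each current state:
  d(q3, y) = q2
  d(q4, y) = q3

{q2, q3}


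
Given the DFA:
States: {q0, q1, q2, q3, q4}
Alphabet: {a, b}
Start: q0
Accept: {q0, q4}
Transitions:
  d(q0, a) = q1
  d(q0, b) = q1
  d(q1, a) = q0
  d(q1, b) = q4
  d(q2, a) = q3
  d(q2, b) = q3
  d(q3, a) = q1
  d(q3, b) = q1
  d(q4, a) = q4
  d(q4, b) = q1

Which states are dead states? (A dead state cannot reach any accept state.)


Forward reachability from each state:
  q0 -> reaches accept state q0 (live)
  q1 -> reaches accept state q0 (live)
  q2 -> reaches accept state q0 (live)
  q3 -> reaches accept state q0 (live)
  q4 -> reaches accept state q0 (live)

None (all states can reach an accept state)


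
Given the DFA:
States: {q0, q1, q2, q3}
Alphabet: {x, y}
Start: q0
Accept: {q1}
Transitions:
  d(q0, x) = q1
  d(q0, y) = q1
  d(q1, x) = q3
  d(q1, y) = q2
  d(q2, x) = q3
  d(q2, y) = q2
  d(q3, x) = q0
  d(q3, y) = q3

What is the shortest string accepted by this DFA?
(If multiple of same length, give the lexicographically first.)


BFS by string length (lex-first path to each state shown):
  len 0: q0<-""
  len 1: q1<-"x"
Found accept state at length 1.

"x"


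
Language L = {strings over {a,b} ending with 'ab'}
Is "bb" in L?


last two symbols = 'bb'

No, "bb" is not in L


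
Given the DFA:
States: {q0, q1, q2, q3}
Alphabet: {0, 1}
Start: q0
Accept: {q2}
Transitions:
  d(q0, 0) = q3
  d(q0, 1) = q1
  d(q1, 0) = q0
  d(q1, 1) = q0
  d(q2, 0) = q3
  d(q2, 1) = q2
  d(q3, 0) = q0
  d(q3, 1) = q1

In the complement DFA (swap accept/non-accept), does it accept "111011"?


Trace: q0 -> q1 -> q0 -> q1 -> q0 -> q1 -> q0
Final: q0
Original accept: {q2}
Complement: q0 is not in original accept

Yes, complement accepts (original rejects)


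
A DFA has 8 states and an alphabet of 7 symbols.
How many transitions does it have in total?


Each state has exactly one transition per symbol.
8 * 7 = 56

56


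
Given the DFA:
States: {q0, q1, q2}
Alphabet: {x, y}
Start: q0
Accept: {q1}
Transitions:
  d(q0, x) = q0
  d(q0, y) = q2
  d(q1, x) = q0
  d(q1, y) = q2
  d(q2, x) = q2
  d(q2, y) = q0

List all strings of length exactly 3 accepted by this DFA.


All strings of length 3: 8 total
Accepted: 0

None


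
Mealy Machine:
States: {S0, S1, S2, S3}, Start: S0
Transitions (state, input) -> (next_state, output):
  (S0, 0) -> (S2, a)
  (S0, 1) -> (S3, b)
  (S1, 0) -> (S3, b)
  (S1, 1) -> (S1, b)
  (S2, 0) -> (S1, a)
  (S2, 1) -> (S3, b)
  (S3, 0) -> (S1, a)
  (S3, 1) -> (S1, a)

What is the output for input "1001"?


Step-by-step:
  (S0, 1) -> (S3, b)
  (S3, 0) -> (S1, a)
  (S1, 0) -> (S3, b)
  (S3, 1) -> (S1, a)

"baba"


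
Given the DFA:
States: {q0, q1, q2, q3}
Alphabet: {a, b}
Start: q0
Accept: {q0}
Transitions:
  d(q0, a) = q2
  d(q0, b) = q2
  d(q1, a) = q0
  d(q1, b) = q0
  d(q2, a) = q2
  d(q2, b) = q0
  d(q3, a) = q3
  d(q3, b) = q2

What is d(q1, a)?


Looking up transition d(q1, a)

q0


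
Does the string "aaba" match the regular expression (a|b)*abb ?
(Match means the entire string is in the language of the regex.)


|string| = 4; first = 'a'; last = 'a'

No, "aaba" does not match (a|b)*abb


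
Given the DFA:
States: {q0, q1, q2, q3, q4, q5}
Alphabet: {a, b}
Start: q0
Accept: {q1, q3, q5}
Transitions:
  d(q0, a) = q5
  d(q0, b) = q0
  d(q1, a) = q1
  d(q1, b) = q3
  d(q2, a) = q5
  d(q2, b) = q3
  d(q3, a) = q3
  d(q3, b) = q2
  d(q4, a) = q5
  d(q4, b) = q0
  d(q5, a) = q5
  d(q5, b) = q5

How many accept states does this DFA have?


Accept states listed: {q1, q3, q5}
Counting: q1(1) q3(2) q5(3)

3


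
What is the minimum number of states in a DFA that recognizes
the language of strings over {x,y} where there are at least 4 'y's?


States: count = 0, 1, ..., 3, and a final '>= 4' state.
Total: 4 + 1 = 5. Accept = '>= 4' state.

5


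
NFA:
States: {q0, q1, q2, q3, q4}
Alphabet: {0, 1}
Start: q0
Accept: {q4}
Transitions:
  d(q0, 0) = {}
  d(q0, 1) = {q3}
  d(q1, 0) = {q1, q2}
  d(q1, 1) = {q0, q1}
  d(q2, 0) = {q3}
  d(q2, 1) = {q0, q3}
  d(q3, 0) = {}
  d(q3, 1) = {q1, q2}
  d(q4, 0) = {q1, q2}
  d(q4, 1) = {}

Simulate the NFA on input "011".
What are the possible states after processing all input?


Start: {q0}
  --0--> {}
  --1--> {}
  --1--> {}

{} (empty set, no valid transitions)


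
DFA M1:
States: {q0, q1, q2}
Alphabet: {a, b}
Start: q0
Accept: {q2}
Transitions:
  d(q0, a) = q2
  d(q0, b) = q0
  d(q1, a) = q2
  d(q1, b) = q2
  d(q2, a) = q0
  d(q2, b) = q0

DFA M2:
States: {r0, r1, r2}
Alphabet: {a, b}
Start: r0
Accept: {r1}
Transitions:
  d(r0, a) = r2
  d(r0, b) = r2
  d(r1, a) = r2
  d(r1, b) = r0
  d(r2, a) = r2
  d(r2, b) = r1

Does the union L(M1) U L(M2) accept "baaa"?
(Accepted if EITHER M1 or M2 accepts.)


M1: final=q2 accepted=True
M2: final=r2 accepted=False

Yes, union accepts


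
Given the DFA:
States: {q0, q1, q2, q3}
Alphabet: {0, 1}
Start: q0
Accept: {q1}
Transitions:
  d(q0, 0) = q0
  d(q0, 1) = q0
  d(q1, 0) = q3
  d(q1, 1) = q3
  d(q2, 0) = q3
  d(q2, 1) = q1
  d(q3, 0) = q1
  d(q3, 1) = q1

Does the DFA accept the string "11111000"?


Trace: q0 -> q0 -> q0 -> q0 -> q0 -> q0 -> q0 -> q0 -> q0
Final state: q0
Accept states: {q1}

No, rejected (final state q0 is not an accept state)


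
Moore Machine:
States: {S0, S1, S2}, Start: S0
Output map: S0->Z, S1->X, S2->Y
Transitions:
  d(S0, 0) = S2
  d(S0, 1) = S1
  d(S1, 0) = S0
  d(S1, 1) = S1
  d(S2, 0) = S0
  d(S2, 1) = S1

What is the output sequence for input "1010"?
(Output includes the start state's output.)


Start: S0 (output Z)
  --1--> S1 (output X)
  --0--> S0 (output Z)
  --1--> S1 (output X)
  --0--> S0 (output Z)

"ZXZXZ"


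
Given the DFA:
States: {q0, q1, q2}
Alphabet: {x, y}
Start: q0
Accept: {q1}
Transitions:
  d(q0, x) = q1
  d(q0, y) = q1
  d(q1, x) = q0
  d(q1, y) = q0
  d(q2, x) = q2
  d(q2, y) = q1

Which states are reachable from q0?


BFS from q0:
  layer 0: {q0}
  layer 1: {q1}

{q0, q1}


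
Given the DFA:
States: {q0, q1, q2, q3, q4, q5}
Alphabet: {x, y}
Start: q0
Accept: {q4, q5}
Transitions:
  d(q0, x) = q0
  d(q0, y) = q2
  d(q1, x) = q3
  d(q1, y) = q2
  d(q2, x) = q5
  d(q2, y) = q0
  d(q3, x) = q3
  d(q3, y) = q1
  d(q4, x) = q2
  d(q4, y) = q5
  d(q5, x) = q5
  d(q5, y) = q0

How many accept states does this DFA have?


Accept states listed: {q4, q5}
Counting: q4(1) q5(2)

2


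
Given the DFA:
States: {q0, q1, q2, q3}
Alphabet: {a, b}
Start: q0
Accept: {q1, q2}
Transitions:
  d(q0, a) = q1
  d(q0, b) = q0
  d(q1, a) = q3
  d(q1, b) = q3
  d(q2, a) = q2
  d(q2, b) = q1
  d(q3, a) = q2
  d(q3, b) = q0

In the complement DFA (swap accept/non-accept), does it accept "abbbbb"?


Trace: q0 -> q1 -> q3 -> q0 -> q0 -> q0 -> q0
Final: q0
Original accept: {q1, q2}
Complement: q0 is not in original accept

Yes, complement accepts (original rejects)


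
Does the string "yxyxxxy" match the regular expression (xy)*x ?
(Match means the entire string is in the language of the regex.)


|string| = 7; first = 'y'; last = 'y'

No, "yxyxxxy" does not match (xy)*x


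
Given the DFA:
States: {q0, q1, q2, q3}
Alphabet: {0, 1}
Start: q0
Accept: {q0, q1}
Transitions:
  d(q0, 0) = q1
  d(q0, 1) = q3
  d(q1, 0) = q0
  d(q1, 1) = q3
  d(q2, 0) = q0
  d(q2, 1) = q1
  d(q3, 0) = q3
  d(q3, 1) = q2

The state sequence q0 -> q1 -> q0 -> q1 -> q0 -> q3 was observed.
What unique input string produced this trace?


Trace back each transition to find the symbol:
  q0 --[0]--> q1
  q1 --[0]--> q0
  q0 --[0]--> q1
  q1 --[0]--> q0
  q0 --[1]--> q3

"00001"
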